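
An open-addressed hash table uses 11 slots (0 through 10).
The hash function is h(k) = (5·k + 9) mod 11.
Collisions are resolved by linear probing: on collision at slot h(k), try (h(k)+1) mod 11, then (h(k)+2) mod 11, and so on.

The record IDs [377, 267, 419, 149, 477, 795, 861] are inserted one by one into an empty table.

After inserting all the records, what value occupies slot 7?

477

377: h=2 -> slot 2
267: h=2, probe 2,3 -> slot 3
419: h=3, probe 3,4 -> slot 4
149: h=6 -> slot 6
477: h=7 -> slot 7
795: h=2, probe 2,3,4,5 -> slot 5
861: h=2, probe 2,3,4,5,6,7,8 -> slot 8
Table: [., ., 377, 267, 419, 795, 149, 477, 861, ., .]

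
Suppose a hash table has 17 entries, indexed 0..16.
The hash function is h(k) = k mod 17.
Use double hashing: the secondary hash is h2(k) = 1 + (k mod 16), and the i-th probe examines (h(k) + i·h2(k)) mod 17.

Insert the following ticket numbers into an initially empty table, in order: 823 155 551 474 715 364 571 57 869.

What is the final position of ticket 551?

15

823: h=7 → slot 7
155: h=2 → slot 2
551: h=7, h2=8, probe 7,15 → slot 15
474: h=15, h2=11, probe 15,9 → slot 9
715: h=1 → slot 1
364: h=7, h2=13, probe 7,3 → slot 3
571: h=10 → slot 10
57: h=6 → slot 6
869: h=2, h2=6, probe 2,8 → slot 8
Table: [—, 715, 155, 364, —, —, 57, 823, 869, 474, 571, —, —, —, —, 551, —]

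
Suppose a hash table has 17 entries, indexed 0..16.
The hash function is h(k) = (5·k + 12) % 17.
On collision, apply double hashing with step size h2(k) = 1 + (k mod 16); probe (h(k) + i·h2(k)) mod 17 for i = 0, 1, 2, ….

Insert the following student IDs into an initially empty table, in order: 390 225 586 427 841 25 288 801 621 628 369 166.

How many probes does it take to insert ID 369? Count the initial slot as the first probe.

Insert 390: h=7, slot 7 empty → index 7.
Insert 225: h=15, slot 15 empty → index 15.
Insert 586: h=1, slot 1 empty → index 1.
Insert 427: h=5, slot 5 empty → index 5.
Insert 841: h=1, h2=10, slot 1 occupied → index 11.
Insert 25: h=1, h2=10, slots 1,11 occupied → index 4.
Insert 288: h=7, h2=1, slot 7 occupied → index 8.
Insert 801: h=5, h2=2, slots 5,7 occupied → index 9.
Insert 621: h=6, slot 6 empty → index 6.
Insert 628: h=7, h2=5, slot 7 occupied → index 12.
Insert 369: h=4, h2=2, slots 4,6,8 occupied → index 10.
Insert 166: h=9, h2=7, slot 9 occupied → index 16.
Table: [—, 586, —, —, 25, 427, 621, 390, 288, 801, 369, 841, 628, —, —, 225, 166]

4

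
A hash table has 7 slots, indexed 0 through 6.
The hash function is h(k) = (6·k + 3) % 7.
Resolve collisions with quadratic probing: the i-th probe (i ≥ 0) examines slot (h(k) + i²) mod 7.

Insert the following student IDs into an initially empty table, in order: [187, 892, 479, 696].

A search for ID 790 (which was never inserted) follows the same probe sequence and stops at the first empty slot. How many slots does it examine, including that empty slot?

187: h=5 → slot 5
892: h=0 → slot 0
479: h=0, probe 0,1 → slot 1
696: h=0, probe 0,1,4 → slot 4
Table: [892, 479, —, —, 696, 187, —]
Lookup 790: h=4, probe 4,5,1,6 → slot 6 empty, not found.

4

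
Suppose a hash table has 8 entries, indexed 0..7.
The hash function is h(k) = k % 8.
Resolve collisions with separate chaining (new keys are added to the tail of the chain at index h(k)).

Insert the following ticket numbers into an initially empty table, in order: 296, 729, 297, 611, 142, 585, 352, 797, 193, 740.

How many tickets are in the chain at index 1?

4

Insert 296: h=0, bucket 0 empty -> new chain.
Insert 729: h=1, bucket 1 empty -> new chain.
Insert 297: h=1, bucket 1 nonempty -> append to chain.
Insert 611: h=3, bucket 3 empty -> new chain.
Insert 142: h=6, bucket 6 empty -> new chain.
Insert 585: h=1, bucket 1 nonempty -> append to chain.
Insert 352: h=0, bucket 0 nonempty -> append to chain.
Insert 797: h=5, bucket 5 empty -> new chain.
Insert 193: h=1, bucket 1 nonempty -> append to chain.
Insert 740: h=4, bucket 4 empty -> new chain.
Final buckets:
0: 296 -> 352
1: 729 -> 297 -> 585 -> 193
2: _
3: 611
4: 740
5: 797
6: 142
7: _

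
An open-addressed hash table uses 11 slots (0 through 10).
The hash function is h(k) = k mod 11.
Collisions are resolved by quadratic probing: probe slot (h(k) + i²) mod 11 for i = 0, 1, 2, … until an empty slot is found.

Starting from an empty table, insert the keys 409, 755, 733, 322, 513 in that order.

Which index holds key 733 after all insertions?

8

Insert 409: h=2, slot 2 empty → index 2.
Insert 755: h=7, slot 7 empty → index 7.
Insert 733: h=7, slot 7 occupied → index 8.
Insert 322: h=3, slot 3 empty → index 3.
Insert 513: h=7, slots 7,8 occupied → index 0.
Table: [513, ., 409, 322, ., ., ., 755, 733, ., .]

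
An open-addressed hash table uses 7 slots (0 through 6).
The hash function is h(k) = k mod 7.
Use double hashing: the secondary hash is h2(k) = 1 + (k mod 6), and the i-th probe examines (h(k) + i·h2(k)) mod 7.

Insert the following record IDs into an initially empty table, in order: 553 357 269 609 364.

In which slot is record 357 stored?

553: h=0 → slot 0
357: h=0, h2=4, probe 0,4 → slot 4
269: h=3 → slot 3
609: h=0, h2=4, probe 0,4,1 → slot 1
364: h=0, h2=5, probe 0,5 → slot 5
Table: [553, 609, _, 269, 357, 364, _]

4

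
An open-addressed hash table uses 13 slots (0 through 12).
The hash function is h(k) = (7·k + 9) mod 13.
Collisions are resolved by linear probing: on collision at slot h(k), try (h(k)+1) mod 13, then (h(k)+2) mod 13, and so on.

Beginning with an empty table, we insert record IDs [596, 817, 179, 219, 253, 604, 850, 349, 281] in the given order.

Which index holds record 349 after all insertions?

Insert 596: h=8, slot 8 empty -> index 8.
Insert 817: h=8, slot 8 occupied -> index 9.
Insert 179: h=1, slot 1 empty -> index 1.
Insert 219: h=8, slots 8,9 occupied -> index 10.
Insert 253: h=12, slot 12 empty -> index 12.
Insert 604: h=12, slot 12 occupied -> index 0.
Insert 850: h=5, slot 5 empty -> index 5.
Insert 349: h=8, slots 8,9,10 occupied -> index 11.
Insert 281: h=0, slots 0,1 occupied -> index 2.
Table: [604, 179, 281, _, _, 850, _, _, 596, 817, 219, 349, 253]

11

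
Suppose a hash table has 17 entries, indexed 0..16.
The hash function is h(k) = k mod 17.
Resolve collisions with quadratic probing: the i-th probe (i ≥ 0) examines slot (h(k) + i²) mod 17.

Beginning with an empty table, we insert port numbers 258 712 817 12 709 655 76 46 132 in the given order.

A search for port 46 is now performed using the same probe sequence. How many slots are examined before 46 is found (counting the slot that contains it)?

3

Insert 258: h=3, slot 3 empty → index 3.
Insert 712: h=15, slot 15 empty → index 15.
Insert 817: h=1, slot 1 empty → index 1.
Insert 12: h=12, slot 12 empty → index 12.
Insert 709: h=12, slot 12 occupied → index 13.
Insert 655: h=9, slot 9 empty → index 9.
Insert 76: h=8, slot 8 empty → index 8.
Insert 46: h=12, slots 12,13 occupied → index 16.
Insert 132: h=13, slot 13 occupied → index 14.
Table: [., 817, ., 258, ., ., ., ., 76, 655, ., ., 12, 709, 132, 712, 46]
Lookup 46: h=12, probe 12,13,16 → found at 16.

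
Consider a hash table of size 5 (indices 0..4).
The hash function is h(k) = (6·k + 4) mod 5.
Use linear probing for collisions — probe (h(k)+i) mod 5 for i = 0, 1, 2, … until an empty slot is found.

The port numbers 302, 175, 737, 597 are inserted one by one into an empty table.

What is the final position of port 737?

302 hashes to 1; slot 1 is free → place at 1.
175 hashes to 4; slot 4 is free → place at 4.
737 hashes to 1; 1 taken → place at 2.
597 hashes to 1; 1,2 taken → place at 3.
Table: [∅, 302, 737, 597, 175]

2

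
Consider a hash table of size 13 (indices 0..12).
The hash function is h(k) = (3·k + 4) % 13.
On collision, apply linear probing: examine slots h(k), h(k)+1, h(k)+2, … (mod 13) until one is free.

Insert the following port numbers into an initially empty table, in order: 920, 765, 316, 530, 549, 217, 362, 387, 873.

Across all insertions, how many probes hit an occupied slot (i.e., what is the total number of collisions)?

8

920: h=8 → slot 8
765: h=11 → slot 11
316: h=3 → slot 3
530: h=8, probe 8,9 → slot 9
549: h=0 → slot 0
217: h=5 → slot 5
362: h=11, probe 11,12 → slot 12
387: h=8, probe 8,9,10 → slot 10
873: h=10, probe 10,11,12,0,1 → slot 1
Table: [549, 873, ∅, 316, ∅, 217, ∅, ∅, 920, 530, 387, 765, 362]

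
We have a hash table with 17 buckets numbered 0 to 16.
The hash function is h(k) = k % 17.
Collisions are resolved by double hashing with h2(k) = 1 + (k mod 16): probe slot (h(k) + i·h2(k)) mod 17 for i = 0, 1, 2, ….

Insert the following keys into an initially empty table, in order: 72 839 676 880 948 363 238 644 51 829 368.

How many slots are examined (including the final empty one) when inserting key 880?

72: h=4 -> slot 4
839: h=6 -> slot 6
676: h=13 -> slot 13
880: h=13, h2=1, probe 13,14 -> slot 14
948: h=13, h2=5, probe 13,1 -> slot 1
363: h=6, h2=12, probe 6,1,13,8 -> slot 8
238: h=0 -> slot 0
644: h=15 -> slot 15
51: h=0, h2=4, probe 0,4,8,12 -> slot 12
829: h=13, h2=14, probe 13,10 -> slot 10
368: h=11 -> slot 11
Table: [238, 948, _, _, 72, _, 839, _, 363, _, 829, 368, 51, 676, 880, 644, _]

2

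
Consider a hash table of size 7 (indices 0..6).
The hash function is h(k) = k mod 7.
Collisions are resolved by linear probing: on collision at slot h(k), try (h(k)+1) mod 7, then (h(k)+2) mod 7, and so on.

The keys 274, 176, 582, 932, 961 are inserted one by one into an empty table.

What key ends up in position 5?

961

274 hashes to 1; slot 1 is free → place at 1.
176 hashes to 1; 1 taken → place at 2.
582 hashes to 1; 1,2 taken → place at 3.
932 hashes to 1; 1,2,3 taken → place at 4.
961 hashes to 2; 2,3,4 taken → place at 5.
Table: [-, 274, 176, 582, 932, 961, -]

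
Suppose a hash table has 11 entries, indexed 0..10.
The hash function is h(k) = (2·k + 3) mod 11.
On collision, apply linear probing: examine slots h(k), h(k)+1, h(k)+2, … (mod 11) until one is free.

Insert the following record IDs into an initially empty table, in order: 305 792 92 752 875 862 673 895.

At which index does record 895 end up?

305: h=8 → slot 8
792: h=3 → slot 3
92: h=0 → slot 0
752: h=0, probe 0,1 → slot 1
875: h=4 → slot 4
862: h=0, probe 0,1,2 → slot 2
673: h=7 → slot 7
895: h=0, probe 0,1,2,3,4,5 → slot 5
Table: [92, 752, 862, 792, 875, 895, —, 673, 305, —, —]

5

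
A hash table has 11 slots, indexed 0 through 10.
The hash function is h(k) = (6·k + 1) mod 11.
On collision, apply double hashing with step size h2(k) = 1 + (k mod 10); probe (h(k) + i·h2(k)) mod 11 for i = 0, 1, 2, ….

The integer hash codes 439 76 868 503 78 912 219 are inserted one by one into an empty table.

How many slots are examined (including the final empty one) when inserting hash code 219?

Insert 439: h=6, slot 6 empty => index 6.
Insert 76: h=6, h2=7, slot 6 occupied => index 2.
Insert 868: h=6, h2=9, slot 6 occupied => index 4.
Insert 503: h=5, slot 5 empty => index 5.
Insert 78: h=7, slot 7 empty => index 7.
Insert 912: h=6, h2=3, slot 6 occupied => index 9.
Insert 219: h=6, h2=10, slots 6,5,4 occupied => index 3.
Table: [., ., 76, 219, 868, 503, 439, 78, ., 912, .]

4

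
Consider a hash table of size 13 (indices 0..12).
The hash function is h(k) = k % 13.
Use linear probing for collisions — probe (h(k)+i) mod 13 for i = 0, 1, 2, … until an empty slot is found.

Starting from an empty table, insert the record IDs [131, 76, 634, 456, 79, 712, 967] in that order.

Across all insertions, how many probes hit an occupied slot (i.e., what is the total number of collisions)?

131: h=1 -> slot 1
76: h=11 -> slot 11
634: h=10 -> slot 10
456: h=1, probe 1,2 -> slot 2
79: h=1, probe 1,2,3 -> slot 3
712: h=10, probe 10,11,12 -> slot 12
967: h=5 -> slot 5
Table: [—, 131, 456, 79, —, 967, —, —, —, —, 634, 76, 712]

5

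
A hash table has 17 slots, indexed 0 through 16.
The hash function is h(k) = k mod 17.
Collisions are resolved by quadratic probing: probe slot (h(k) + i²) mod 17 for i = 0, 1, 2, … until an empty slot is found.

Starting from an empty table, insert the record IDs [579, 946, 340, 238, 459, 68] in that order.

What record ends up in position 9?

459

579 hashes to 1; slot 1 is free -> place at 1.
946 hashes to 11; slot 11 is free -> place at 11.
340 hashes to 0; slot 0 is free -> place at 0.
238 hashes to 0; 0,1 taken -> place at 4.
459 hashes to 0; 0,1,4 taken -> place at 9.
68 hashes to 0; 0,1,4,9 taken -> place at 16.
Table: [340, 579, _, _, 238, _, _, _, _, 459, _, 946, _, _, _, _, 68]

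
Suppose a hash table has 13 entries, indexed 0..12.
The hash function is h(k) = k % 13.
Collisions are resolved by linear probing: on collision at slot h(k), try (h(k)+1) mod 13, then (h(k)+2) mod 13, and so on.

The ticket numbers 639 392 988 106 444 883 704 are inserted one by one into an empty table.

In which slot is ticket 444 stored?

639 hashes to 2; slot 2 is free -> place at 2.
392 hashes to 2; 2 taken -> place at 3.
988 hashes to 0; slot 0 is free -> place at 0.
106 hashes to 2; 2,3 taken -> place at 4.
444 hashes to 2; 2,3,4 taken -> place at 5.
883 hashes to 12; slot 12 is free -> place at 12.
704 hashes to 2; 2,3,4,5 taken -> place at 6.
Table: [988, ∅, 639, 392, 106, 444, 704, ∅, ∅, ∅, ∅, ∅, 883]

5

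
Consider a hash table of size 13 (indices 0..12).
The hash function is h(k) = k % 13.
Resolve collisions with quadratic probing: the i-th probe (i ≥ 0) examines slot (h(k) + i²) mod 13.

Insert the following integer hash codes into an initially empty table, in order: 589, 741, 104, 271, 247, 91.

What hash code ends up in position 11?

589 hashes to 4; slot 4 is free -> place at 4.
741 hashes to 0; slot 0 is free -> place at 0.
104 hashes to 0; 0 taken -> place at 1.
271 hashes to 11; slot 11 is free -> place at 11.
247 hashes to 0; 0,1,4 taken -> place at 9.
91 hashes to 0; 0,1,4,9 taken -> place at 3.
Table: [741, 104, -, 91, 589, -, -, -, -, 247, -, 271, -]

271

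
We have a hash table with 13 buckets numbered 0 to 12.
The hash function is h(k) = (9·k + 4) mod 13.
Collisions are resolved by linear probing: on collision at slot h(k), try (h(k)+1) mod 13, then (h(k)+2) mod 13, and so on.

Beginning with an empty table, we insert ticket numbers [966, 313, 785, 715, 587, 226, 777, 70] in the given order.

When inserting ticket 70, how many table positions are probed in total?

3

966 hashes to 1; slot 1 is free → place at 1.
313 hashes to 0; slot 0 is free → place at 0.
785 hashes to 10; slot 10 is free → place at 10.
715 hashes to 4; slot 4 is free → place at 4.
587 hashes to 9; slot 9 is free → place at 9.
226 hashes to 10; 10 taken → place at 11.
777 hashes to 3; slot 3 is free → place at 3.
70 hashes to 10; 10,11 taken → place at 12.
Table: [313, 966, ∅, 777, 715, ∅, ∅, ∅, ∅, 587, 785, 226, 70]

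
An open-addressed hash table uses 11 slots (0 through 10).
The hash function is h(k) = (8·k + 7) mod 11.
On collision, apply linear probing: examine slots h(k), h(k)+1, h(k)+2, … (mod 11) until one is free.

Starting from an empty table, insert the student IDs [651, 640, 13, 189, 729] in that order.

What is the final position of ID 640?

651 hashes to 1; slot 1 is free → place at 1.
640 hashes to 1; 1 taken → place at 2.
13 hashes to 1; 1,2 taken → place at 3.
189 hashes to 1; 1,2,3 taken → place at 4.
729 hashes to 9; slot 9 is free → place at 9.
Table: [_, 651, 640, 13, 189, _, _, _, _, 729, _]

2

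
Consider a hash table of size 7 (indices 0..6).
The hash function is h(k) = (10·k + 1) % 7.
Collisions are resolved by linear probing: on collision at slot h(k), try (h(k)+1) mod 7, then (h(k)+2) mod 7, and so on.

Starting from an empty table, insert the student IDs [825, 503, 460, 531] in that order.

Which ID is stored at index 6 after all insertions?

503

Insert 825: h=5, slot 5 empty → index 5.
Insert 503: h=5, slot 5 occupied → index 6.
Insert 460: h=2, slot 2 empty → index 2.
Insert 531: h=5, slots 5,6 occupied → index 0.
Table: [531, -, 460, -, -, 825, 503]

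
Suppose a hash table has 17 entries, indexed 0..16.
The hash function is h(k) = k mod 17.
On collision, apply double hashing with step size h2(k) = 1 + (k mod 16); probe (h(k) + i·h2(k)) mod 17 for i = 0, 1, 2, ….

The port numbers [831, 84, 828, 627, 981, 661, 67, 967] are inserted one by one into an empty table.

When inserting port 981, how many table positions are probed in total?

831 hashes to 15; slot 15 is free -> place at 15.
84 hashes to 16; slot 16 is free -> place at 16.
828 hashes to 12; slot 12 is free -> place at 12.
627 hashes to 15, h2=4; 15 taken -> place at 2.
981 hashes to 12, h2=6; 12 taken -> place at 1.
661 hashes to 15, h2=6; 15 taken -> place at 4.
67 hashes to 16, h2=4; 16 taken -> place at 3.
967 hashes to 15, h2=8; 15 taken -> place at 6.
Table: [∅, 981, 627, 67, 661, ∅, 967, ∅, ∅, ∅, ∅, ∅, 828, ∅, ∅, 831, 84]

2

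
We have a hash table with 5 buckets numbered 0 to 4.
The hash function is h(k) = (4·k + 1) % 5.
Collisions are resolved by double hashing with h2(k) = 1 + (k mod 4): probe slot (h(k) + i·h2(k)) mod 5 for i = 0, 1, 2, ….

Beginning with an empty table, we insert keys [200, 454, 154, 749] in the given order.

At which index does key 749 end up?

4

200: h=1 → slot 1
454: h=2 → slot 2
154: h=2, h2=3, probe 2,0 → slot 0
749: h=2, h2=2, probe 2,4 → slot 4
Table: [154, 200, 454, ∅, 749]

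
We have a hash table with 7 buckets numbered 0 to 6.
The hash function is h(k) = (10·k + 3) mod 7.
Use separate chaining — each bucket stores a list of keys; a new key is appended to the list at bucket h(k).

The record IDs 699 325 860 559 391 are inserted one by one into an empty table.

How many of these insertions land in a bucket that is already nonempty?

Insert 699: h=0, bucket 0 empty → new chain.
Insert 325: h=5, bucket 5 empty → new chain.
Insert 860: h=0, bucket 0 nonempty → append to chain.
Insert 559: h=0, bucket 0 nonempty → append to chain.
Insert 391: h=0, bucket 0 nonempty → append to chain.
Final buckets:
0: 699 -> 860 -> 559 -> 391
1: .
2: .
3: .
4: .
5: 325
6: .

3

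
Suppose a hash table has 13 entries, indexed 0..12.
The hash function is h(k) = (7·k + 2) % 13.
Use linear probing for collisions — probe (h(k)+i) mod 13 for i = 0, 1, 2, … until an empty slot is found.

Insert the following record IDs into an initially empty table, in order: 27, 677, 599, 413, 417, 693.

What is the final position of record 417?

Insert 27: h=9, slot 9 empty -> index 9.
Insert 677: h=9, slot 9 occupied -> index 10.
Insert 599: h=9, slots 9,10 occupied -> index 11.
Insert 413: h=7, slot 7 empty -> index 7.
Insert 417: h=9, slots 9,10,11 occupied -> index 12.
Insert 693: h=4, slot 4 empty -> index 4.
Table: [., ., ., ., 693, ., ., 413, ., 27, 677, 599, 417]

12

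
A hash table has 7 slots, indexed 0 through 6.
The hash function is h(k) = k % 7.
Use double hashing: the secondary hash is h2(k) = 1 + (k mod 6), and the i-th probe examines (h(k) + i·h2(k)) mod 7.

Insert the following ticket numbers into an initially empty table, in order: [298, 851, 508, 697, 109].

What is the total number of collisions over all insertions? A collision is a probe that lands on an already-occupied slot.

298: h=4 -> slot 4
851: h=4, h2=6, probe 4,3 -> slot 3
508: h=4, h2=5, probe 4,2 -> slot 2
697: h=4, h2=2, probe 4,6 -> slot 6
109: h=4, h2=2, probe 4,6,1 -> slot 1
Table: [-, 109, 508, 851, 298, -, 697]

5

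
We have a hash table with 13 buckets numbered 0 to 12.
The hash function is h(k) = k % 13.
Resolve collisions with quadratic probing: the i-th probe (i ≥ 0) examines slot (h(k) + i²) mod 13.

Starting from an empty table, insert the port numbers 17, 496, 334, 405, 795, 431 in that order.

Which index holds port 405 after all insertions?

17: h=4 → slot 4
496: h=2 → slot 2
334: h=9 → slot 9
405: h=2, probe 2,3 → slot 3
795: h=2, probe 2,3,6 → slot 6
431: h=2, probe 2,3,6,11 → slot 11
Table: [—, —, 496, 405, 17, —, 795, —, —, 334, —, 431, —]

3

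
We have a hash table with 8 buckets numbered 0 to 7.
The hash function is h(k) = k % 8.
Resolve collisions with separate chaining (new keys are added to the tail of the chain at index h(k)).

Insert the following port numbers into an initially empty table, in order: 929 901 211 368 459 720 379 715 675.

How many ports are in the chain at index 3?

5

929 -> bucket 1
901 -> bucket 5
211 -> bucket 3
368 -> bucket 0
459 -> bucket 3 (collision)
720 -> bucket 0 (collision)
379 -> bucket 3 (collision)
715 -> bucket 3 (collision)
675 -> bucket 3 (collision)
Final buckets:
0: 368 -> 720
1: 929
2: ∅
3: 211 -> 459 -> 379 -> 715 -> 675
4: ∅
5: 901
6: ∅
7: ∅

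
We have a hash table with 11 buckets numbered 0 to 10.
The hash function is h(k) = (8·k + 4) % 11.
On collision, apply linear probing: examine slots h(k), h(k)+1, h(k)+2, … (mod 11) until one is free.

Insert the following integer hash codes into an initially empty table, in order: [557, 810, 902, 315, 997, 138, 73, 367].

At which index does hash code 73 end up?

557 hashes to 5; slot 5 is free -> place at 5.
810 hashes to 5; 5 taken -> place at 6.
902 hashes to 4; slot 4 is free -> place at 4.
315 hashes to 5; 5,6 taken -> place at 7.
997 hashes to 5; 5,6,7 taken -> place at 8.
138 hashes to 8; 8 taken -> place at 9.
73 hashes to 5; 5,6,7,8,9 taken -> place at 10.
367 hashes to 3; slot 3 is free -> place at 3.
Table: [., ., ., 367, 902, 557, 810, 315, 997, 138, 73]

10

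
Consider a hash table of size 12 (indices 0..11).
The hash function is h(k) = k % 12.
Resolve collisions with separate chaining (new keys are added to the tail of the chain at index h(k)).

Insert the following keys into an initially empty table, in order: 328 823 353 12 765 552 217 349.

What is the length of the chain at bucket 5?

328 -> bucket 4
823 -> bucket 7
353 -> bucket 5
12 -> bucket 0
765 -> bucket 9
552 -> bucket 0 (collision)
217 -> bucket 1
349 -> bucket 1 (collision)
Final buckets:
0: 12 -> 552
1: 217 -> 349
2: _
3: _
4: 328
5: 353
6: _
7: 823
8: _
9: 765
10: _
11: _

1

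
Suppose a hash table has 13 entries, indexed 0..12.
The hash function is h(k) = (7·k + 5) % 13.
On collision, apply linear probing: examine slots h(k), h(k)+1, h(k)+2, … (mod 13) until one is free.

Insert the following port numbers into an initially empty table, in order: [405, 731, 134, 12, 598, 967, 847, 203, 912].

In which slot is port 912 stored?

Insert 405: h=6, slot 6 empty -> index 6.
Insert 731: h=0, slot 0 empty -> index 0.
Insert 134: h=7, slot 7 empty -> index 7.
Insert 12: h=11, slot 11 empty -> index 11.
Insert 598: h=5, slot 5 empty -> index 5.
Insert 967: h=1, slot 1 empty -> index 1.
Insert 847: h=6, slots 6,7 occupied -> index 8.
Insert 203: h=9, slot 9 empty -> index 9.
Insert 912: h=6, slots 6,7,8,9 occupied -> index 10.
Table: [731, 967, _, _, _, 598, 405, 134, 847, 203, 912, 12, _]

10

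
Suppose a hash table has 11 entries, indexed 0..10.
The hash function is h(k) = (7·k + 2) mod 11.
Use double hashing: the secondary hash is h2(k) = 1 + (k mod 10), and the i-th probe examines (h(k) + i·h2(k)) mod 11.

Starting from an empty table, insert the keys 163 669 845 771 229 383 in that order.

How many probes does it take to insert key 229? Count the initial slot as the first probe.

163 hashes to 10; slot 10 is free -> place at 10.
669 hashes to 10, h2=10; 10 taken -> place at 9.
845 hashes to 10, h2=6; 10 taken -> place at 5.
771 hashes to 9, h2=2; 9 taken -> place at 0.
229 hashes to 10, h2=10; 10,9 taken -> place at 8.
383 hashes to 10, h2=4; 10 taken -> place at 3.
Table: [771, -, -, 383, -, 845, -, -, 229, 669, 163]

3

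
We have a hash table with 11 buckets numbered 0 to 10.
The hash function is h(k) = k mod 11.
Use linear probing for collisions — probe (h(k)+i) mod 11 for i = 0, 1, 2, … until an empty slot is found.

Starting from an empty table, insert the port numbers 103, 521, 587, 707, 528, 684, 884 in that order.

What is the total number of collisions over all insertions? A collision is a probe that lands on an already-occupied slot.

6

103 hashes to 4; slot 4 is free → place at 4.
521 hashes to 4; 4 taken → place at 5.
587 hashes to 4; 4,5 taken → place at 6.
707 hashes to 3; slot 3 is free → place at 3.
528 hashes to 0; slot 0 is free → place at 0.
684 hashes to 2; slot 2 is free → place at 2.
884 hashes to 4; 4,5,6 taken → place at 7.
Table: [528, _, 684, 707, 103, 521, 587, 884, _, _, _]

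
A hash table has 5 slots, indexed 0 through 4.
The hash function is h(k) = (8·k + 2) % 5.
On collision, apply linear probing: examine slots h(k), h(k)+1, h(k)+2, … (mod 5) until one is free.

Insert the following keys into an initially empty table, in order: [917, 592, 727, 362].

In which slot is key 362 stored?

917 hashes to 3; slot 3 is free -> place at 3.
592 hashes to 3; 3 taken -> place at 4.
727 hashes to 3; 3,4 taken -> place at 0.
362 hashes to 3; 3,4,0 taken -> place at 1.
Table: [727, 362, ., 917, 592]

1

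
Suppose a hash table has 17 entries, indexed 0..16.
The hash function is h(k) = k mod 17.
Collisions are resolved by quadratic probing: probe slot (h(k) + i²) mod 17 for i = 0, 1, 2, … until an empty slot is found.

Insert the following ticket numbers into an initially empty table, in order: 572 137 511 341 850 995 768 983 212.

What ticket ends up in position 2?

511

572: h=11 → slot 11
137: h=1 → slot 1
511: h=1, probe 1,2 → slot 2
341: h=1, probe 1,2,5 → slot 5
850: h=0 → slot 0
995: h=9 → slot 9
768: h=3 → slot 3
983: h=14 → slot 14
212: h=8 → slot 8
Table: [850, 137, 511, 768, ∅, 341, ∅, ∅, 212, 995, ∅, 572, ∅, ∅, 983, ∅, ∅]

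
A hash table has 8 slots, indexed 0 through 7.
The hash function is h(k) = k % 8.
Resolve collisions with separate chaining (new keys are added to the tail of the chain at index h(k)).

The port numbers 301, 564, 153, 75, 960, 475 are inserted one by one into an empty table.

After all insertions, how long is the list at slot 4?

1

Insert 301: h=5, bucket 5 empty -> new chain.
Insert 564: h=4, bucket 4 empty -> new chain.
Insert 153: h=1, bucket 1 empty -> new chain.
Insert 75: h=3, bucket 3 empty -> new chain.
Insert 960: h=0, bucket 0 empty -> new chain.
Insert 475: h=3, bucket 3 nonempty -> append to chain.
Final buckets:
0: 960
1: 153
2: _
3: 75 -> 475
4: 564
5: 301
6: _
7: _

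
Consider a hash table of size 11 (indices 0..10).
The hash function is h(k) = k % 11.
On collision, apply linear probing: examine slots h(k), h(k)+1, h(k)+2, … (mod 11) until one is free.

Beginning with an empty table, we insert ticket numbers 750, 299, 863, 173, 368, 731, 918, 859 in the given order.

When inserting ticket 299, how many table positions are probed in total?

2

750: h=2 => slot 2
299: h=2, probe 2,3 => slot 3
863: h=5 => slot 5
173: h=8 => slot 8
368: h=5, probe 5,6 => slot 6
731: h=5, probe 5,6,7 => slot 7
918: h=5, probe 5,6,7,8,9 => slot 9
859: h=1 => slot 1
Table: [—, 859, 750, 299, —, 863, 368, 731, 173, 918, —]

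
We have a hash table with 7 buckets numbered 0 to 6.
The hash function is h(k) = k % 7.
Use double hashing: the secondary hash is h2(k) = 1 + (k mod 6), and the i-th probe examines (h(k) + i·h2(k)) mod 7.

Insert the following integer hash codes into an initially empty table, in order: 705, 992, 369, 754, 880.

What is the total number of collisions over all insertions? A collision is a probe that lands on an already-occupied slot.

6

Insert 705: h=5, slot 5 empty -> index 5.
Insert 992: h=5, h2=3, slot 5 occupied -> index 1.
Insert 369: h=5, h2=4, slot 5 occupied -> index 2.
Insert 754: h=5, h2=5, slot 5 occupied -> index 3.
Insert 880: h=5, h2=5, slots 5,3,1 occupied -> index 6.
Table: [-, 992, 369, 754, -, 705, 880]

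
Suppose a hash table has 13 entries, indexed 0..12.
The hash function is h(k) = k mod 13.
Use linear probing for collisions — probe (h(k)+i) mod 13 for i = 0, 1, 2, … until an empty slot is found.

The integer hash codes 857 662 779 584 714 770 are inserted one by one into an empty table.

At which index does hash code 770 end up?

4

857: h=12 -> slot 12
662: h=12, probe 12,0 -> slot 0
779: h=12, probe 12,0,1 -> slot 1
584: h=12, probe 12,0,1,2 -> slot 2
714: h=12, probe 12,0,1,2,3 -> slot 3
770: h=3, probe 3,4 -> slot 4
Table: [662, 779, 584, 714, 770, ., ., ., ., ., ., ., 857]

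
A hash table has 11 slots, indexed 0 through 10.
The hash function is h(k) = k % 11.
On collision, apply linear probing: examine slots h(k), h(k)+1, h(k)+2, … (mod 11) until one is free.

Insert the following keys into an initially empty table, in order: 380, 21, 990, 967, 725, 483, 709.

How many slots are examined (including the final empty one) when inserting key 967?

Insert 380: h=6, slot 6 empty → index 6.
Insert 21: h=10, slot 10 empty → index 10.
Insert 990: h=0, slot 0 empty → index 0.
Insert 967: h=10, slots 10,0 occupied → index 1.
Insert 725: h=10, slots 10,0,1 occupied → index 2.
Insert 483: h=10, slots 10,0,1,2 occupied → index 3.
Insert 709: h=5, slot 5 empty → index 5.
Table: [990, 967, 725, 483, —, 709, 380, —, —, —, 21]

3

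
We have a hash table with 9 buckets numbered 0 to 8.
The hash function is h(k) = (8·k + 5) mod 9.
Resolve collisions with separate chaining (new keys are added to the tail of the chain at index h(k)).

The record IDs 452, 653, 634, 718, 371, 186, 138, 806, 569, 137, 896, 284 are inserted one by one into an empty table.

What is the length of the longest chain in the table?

452 → bucket 3
653 → bucket 0
634 → bucket 1
718 → bucket 7
371 → bucket 3 (collision)
186 → bucket 8
138 → bucket 2
806 → bucket 0 (collision)
569 → bucket 3 (collision)
137 → bucket 3 (collision)
896 → bucket 0 (collision)
284 → bucket 0 (collision)
Final buckets:
0: 653 -> 806 -> 896 -> 284
1: 634
2: 138
3: 452 -> 371 -> 569 -> 137
4: ∅
5: ∅
6: ∅
7: 718
8: 186

4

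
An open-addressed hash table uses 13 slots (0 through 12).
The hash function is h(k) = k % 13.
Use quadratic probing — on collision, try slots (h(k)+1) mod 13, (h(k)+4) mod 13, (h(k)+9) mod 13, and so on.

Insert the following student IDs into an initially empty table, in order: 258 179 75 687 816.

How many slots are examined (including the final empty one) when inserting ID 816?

4

Insert 258: h=11, slot 11 empty -> index 11.
Insert 179: h=10, slot 10 empty -> index 10.
Insert 75: h=10, slots 10,11 occupied -> index 1.
Insert 687: h=11, slot 11 occupied -> index 12.
Insert 816: h=10, slots 10,11,1 occupied -> index 6.
Table: [_, 75, _, _, _, _, 816, _, _, _, 179, 258, 687]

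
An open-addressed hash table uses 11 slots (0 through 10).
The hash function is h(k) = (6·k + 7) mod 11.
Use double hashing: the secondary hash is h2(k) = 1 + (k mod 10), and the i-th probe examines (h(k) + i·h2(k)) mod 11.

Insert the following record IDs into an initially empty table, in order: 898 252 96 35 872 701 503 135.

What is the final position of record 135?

898: h=5 -> slot 5
252: h=1 -> slot 1
96: h=0 -> slot 0
35: h=8 -> slot 8
872: h=3 -> slot 3
701: h=0, h2=2, probe 0,2 -> slot 2
503: h=0, h2=4, probe 0,4 -> slot 4
135: h=3, h2=6, probe 3,9 -> slot 9
Table: [96, 252, 701, 872, 503, 898, -, -, 35, 135, -]

9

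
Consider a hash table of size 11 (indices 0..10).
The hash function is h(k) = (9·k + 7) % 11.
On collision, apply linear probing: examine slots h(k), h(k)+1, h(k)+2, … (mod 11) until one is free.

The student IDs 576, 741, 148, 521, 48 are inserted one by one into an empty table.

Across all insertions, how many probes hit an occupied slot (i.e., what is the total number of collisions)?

6

576: h=10 -> slot 10
741: h=10, probe 10,0 -> slot 0
148: h=8 -> slot 8
521: h=10, probe 10,0,1 -> slot 1
48: h=10, probe 10,0,1,2 -> slot 2
Table: [741, 521, 48, _, _, _, _, _, 148, _, 576]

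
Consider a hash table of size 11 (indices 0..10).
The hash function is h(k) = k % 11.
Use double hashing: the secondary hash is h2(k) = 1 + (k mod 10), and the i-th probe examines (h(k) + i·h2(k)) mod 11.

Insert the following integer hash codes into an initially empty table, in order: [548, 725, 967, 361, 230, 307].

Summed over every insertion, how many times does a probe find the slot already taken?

6

548 hashes to 9; slot 9 is free → place at 9.
725 hashes to 10; slot 10 is free → place at 10.
967 hashes to 10, h2=8; 10 taken → place at 7.
361 hashes to 9, h2=2; 9 taken → place at 0.
230 hashes to 10, h2=1; 10,0 taken → place at 1.
307 hashes to 10, h2=8; 10,7 taken → place at 4.
Table: [361, 230, ∅, ∅, 307, ∅, ∅, 967, ∅, 548, 725]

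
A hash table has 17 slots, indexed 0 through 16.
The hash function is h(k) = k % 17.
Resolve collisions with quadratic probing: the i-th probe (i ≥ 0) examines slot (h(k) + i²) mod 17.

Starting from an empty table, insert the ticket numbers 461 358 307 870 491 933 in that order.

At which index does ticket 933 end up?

461: h=2 => slot 2
358: h=1 => slot 1
307: h=1, probe 1,2,5 => slot 5
870: h=3 => slot 3
491: h=15 => slot 15
933: h=15, probe 15,16 => slot 16
Table: [-, 358, 461, 870, -, 307, -, -, -, -, -, -, -, -, -, 491, 933]

16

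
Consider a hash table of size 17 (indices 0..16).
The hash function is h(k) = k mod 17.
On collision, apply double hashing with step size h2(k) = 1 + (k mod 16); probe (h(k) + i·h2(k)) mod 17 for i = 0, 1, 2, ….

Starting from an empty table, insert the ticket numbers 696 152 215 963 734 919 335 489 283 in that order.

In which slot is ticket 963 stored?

15

696: h=16 -> slot 16
152: h=16, h2=9, probe 16,8 -> slot 8
215: h=11 -> slot 11
963: h=11, h2=4, probe 11,15 -> slot 15
734: h=3 -> slot 3
919: h=1 -> slot 1
335: h=12 -> slot 12
489: h=13 -> slot 13
283: h=11, h2=12, probe 11,6 -> slot 6
Table: [-, 919, -, 734, -, -, 283, -, 152, -, -, 215, 335, 489, -, 963, 696]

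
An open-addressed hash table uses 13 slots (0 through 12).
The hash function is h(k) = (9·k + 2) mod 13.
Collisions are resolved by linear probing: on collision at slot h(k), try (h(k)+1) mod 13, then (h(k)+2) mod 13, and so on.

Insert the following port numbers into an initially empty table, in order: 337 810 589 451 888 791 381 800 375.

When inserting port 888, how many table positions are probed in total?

3

337 hashes to 6; slot 6 is free -> place at 6.
810 hashes to 12; slot 12 is free -> place at 12.
589 hashes to 12; 12 taken -> place at 0.
451 hashes to 5; slot 5 is free -> place at 5.
888 hashes to 12; 12,0 taken -> place at 1.
791 hashes to 10; slot 10 is free -> place at 10.
381 hashes to 12; 12,0,1 taken -> place at 2.
800 hashes to 0; 0,1,2 taken -> place at 3.
375 hashes to 10; 10 taken -> place at 11.
Table: [589, 888, 381, 800, ∅, 451, 337, ∅, ∅, ∅, 791, 375, 810]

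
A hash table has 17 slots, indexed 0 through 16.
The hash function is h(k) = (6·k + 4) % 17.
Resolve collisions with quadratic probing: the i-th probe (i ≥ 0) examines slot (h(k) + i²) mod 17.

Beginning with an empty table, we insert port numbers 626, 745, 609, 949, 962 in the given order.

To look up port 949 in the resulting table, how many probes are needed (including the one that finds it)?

626 hashes to 3; slot 3 is free → place at 3.
745 hashes to 3; 3 taken → place at 4.
609 hashes to 3; 3,4 taken → place at 7.
949 hashes to 3; 3,4,7 taken → place at 12.
962 hashes to 13; slot 13 is free → place at 13.
Table: [∅, ∅, ∅, 626, 745, ∅, ∅, 609, ∅, ∅, ∅, ∅, 949, 962, ∅, ∅, ∅]
Lookup 949: h=3, probe 3,4,7,12 → found at 12.

4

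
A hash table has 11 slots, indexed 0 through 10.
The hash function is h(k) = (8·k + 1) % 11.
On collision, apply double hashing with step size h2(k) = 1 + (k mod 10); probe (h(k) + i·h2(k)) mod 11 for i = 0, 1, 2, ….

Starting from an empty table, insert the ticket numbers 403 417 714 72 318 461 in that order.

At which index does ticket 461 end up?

403 hashes to 2; slot 2 is free => place at 2.
417 hashes to 4; slot 4 is free => place at 4.
714 hashes to 4, h2=5; 4 taken => place at 9.
72 hashes to 5; slot 5 is free => place at 5.
318 hashes to 4, h2=9; 4,2 taken => place at 0.
461 hashes to 4, h2=2; 4 taken => place at 6.
Table: [318, ∅, 403, ∅, 417, 72, 461, ∅, ∅, 714, ∅]

6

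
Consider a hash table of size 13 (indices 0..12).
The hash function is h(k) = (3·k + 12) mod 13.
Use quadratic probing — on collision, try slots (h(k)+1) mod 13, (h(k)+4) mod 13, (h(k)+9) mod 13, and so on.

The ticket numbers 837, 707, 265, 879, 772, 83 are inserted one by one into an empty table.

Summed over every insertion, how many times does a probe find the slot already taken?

12

Insert 837: h=1, slot 1 empty => index 1.
Insert 707: h=1, slot 1 occupied => index 2.
Insert 265: h=1, slots 1,2 occupied => index 5.
Insert 879: h=10, slot 10 empty => index 10.
Insert 772: h=1, slots 1,2,5,10 occupied => index 4.
Insert 83: h=1, slots 1,2,5,10,4 occupied => index 0.
Table: [83, 837, 707, _, 772, 265, _, _, _, _, 879, _, _]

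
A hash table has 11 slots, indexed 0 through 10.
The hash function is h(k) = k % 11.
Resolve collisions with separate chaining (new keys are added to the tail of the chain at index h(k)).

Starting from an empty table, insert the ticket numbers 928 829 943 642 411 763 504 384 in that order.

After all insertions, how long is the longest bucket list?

928 -> bucket 4
829 -> bucket 4 (collision)
943 -> bucket 8
642 -> bucket 4 (collision)
411 -> bucket 4 (collision)
763 -> bucket 4 (collision)
504 -> bucket 9
384 -> bucket 10
Final buckets:
0: .
1: .
2: .
3: .
4: 928 -> 829 -> 642 -> 411 -> 763
5: .
6: .
7: .
8: 943
9: 504
10: 384

5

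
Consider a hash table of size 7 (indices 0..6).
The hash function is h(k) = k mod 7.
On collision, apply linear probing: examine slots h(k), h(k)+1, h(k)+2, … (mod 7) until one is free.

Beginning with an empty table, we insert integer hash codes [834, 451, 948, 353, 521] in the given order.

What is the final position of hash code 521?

834 hashes to 1; slot 1 is free → place at 1.
451 hashes to 3; slot 3 is free → place at 3.
948 hashes to 3; 3 taken → place at 4.
353 hashes to 3; 3,4 taken → place at 5.
521 hashes to 3; 3,4,5 taken → place at 6.
Table: [-, 834, -, 451, 948, 353, 521]

6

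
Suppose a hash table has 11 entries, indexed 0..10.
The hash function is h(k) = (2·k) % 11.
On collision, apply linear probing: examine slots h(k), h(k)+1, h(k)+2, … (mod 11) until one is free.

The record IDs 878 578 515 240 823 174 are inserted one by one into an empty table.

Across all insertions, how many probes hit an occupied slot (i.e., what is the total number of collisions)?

10

878 hashes to 7; slot 7 is free → place at 7.
578 hashes to 1; slot 1 is free → place at 1.
515 hashes to 7; 7 taken → place at 8.
240 hashes to 7; 7,8 taken → place at 9.
823 hashes to 7; 7,8,9 taken → place at 10.
174 hashes to 7; 7,8,9,10 taken → place at 0.
Table: [174, 578, ∅, ∅, ∅, ∅, ∅, 878, 515, 240, 823]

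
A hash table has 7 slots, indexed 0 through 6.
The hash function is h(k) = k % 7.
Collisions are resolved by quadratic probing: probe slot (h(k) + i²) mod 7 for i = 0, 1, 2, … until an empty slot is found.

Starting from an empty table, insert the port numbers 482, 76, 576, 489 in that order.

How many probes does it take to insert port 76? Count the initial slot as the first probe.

482 hashes to 6; slot 6 is free => place at 6.
76 hashes to 6; 6 taken => place at 0.
576 hashes to 2; slot 2 is free => place at 2.
489 hashes to 6; 6,0 taken => place at 3.
Table: [76, _, 576, 489, _, _, 482]

2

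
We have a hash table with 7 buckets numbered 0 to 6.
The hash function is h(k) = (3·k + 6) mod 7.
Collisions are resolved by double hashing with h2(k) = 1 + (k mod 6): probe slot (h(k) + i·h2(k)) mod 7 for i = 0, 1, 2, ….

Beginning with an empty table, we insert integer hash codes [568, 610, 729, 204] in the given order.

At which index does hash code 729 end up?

568: h=2 → slot 2
610: h=2, h2=5, probe 2,0 → slot 0
729: h=2, h2=4, probe 2,6 → slot 6
204: h=2, h2=1, probe 2,3 → slot 3
Table: [610, ∅, 568, 204, ∅, ∅, 729]

6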